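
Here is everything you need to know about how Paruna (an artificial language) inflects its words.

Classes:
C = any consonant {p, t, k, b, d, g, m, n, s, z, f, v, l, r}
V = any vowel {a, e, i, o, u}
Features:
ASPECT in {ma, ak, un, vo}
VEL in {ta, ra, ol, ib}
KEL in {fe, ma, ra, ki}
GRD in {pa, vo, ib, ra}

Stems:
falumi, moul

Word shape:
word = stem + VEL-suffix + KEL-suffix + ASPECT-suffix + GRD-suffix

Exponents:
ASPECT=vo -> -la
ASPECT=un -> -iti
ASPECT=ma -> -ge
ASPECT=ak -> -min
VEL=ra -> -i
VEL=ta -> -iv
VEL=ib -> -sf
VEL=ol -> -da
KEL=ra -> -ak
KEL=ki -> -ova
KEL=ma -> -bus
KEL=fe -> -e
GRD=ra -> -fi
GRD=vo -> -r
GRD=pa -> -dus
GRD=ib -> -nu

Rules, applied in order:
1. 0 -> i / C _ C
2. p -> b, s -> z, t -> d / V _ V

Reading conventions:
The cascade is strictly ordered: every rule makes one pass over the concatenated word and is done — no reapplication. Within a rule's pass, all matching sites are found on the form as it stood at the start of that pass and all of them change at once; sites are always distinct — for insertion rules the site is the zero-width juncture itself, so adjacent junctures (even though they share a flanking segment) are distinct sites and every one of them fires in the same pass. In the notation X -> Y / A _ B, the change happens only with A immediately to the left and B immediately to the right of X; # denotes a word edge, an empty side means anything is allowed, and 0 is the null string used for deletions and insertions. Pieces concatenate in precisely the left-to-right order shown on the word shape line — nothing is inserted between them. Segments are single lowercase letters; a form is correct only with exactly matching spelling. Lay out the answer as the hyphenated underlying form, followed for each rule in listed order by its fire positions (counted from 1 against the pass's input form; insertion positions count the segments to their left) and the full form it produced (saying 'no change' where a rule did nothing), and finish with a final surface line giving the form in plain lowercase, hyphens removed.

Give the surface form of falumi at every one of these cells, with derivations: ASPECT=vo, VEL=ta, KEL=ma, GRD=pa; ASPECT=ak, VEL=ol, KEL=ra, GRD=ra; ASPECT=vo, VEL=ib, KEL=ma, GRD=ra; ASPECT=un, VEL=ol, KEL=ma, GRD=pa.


cell ASPECT=vo, VEL=ta, KEL=ma, GRD=pa:
underlying: falumi-iv-bus-la-dus
1. 0 -> i / C _ C: inserts after position(s) 8, 11: falumiivibusiladus
2. p -> b, s -> z, t -> d / V _ V: fires at position(s) 12: falumiivibuziladus
surface: falumiivibuziladus

cell ASPECT=ak, VEL=ol, KEL=ra, GRD=ra:
underlying: falumi-da-ak-min-fi
1. 0 -> i / C _ C: inserts after position(s) 10, 13: falumidaakiminifi
2. p -> b, s -> z, t -> d / V _ V: no change
surface: falumidaakiminifi

cell ASPECT=vo, VEL=ib, KEL=ma, GRD=ra:
underlying: falumi-sf-bus-la-fi
1. 0 -> i / C _ C: inserts after position(s) 7, 8, 11: falumisifibusilafi
2. p -> b, s -> z, t -> d / V _ V: fires at position(s) 7, 13: falumizifibuzilafi
surface: falumizifibuzilafi

cell ASPECT=un, VEL=ol, KEL=ma, GRD=pa:
underlying: falumi-da-bus-iti-dus
1. 0 -> i / C _ C: no change
2. p -> b, s -> z, t -> d / V _ V: fires at position(s) 11, 13: falumidabuzididus
surface: falumidabuzididus


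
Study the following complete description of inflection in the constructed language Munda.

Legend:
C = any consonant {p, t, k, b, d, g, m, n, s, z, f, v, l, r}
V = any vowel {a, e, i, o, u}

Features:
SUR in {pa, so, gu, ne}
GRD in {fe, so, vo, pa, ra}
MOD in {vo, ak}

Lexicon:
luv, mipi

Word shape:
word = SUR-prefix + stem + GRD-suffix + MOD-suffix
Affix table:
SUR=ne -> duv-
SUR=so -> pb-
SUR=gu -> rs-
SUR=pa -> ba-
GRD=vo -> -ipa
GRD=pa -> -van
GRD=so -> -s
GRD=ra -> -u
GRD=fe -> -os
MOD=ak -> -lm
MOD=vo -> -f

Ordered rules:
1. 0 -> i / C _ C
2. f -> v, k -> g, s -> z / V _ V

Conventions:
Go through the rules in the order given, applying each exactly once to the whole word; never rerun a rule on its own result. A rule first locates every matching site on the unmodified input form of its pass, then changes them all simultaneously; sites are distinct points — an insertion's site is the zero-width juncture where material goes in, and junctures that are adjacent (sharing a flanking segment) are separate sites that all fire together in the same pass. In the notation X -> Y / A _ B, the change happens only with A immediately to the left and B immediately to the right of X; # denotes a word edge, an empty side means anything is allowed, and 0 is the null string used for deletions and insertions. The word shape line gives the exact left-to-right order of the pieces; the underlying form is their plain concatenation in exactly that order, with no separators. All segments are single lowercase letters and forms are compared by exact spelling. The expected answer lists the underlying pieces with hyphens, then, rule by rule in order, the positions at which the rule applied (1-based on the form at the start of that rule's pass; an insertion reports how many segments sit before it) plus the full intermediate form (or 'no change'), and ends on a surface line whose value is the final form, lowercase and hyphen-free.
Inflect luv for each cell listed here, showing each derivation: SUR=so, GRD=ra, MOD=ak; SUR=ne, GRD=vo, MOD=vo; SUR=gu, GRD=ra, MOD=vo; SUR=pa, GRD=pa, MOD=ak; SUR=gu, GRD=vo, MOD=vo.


cell SUR=so, GRD=ra, MOD=ak:
underlying: pb-luv-u-lm
1. 0 -> i / C _ C: inserts after position(s) 1, 2, 7: pibiluvulim
2. f -> v, k -> g, s -> z / V _ V: no change
surface: pibiluvulim

cell SUR=ne, GRD=vo, MOD=vo:
underlying: duv-luv-ipa-f
1. 0 -> i / C _ C: inserts after position(s) 3: duviluvipaf
2. f -> v, k -> g, s -> z / V _ V: no change
surface: duviluvipaf

cell SUR=gu, GRD=ra, MOD=vo:
underlying: rs-luv-u-f
1. 0 -> i / C _ C: inserts after position(s) 1, 2: risiluvuf
2. f -> v, k -> g, s -> z / V _ V: fires at position(s) 3: riziluvuf
surface: riziluvuf

cell SUR=pa, GRD=pa, MOD=ak:
underlying: ba-luv-van-lm
1. 0 -> i / C _ C: inserts after position(s) 5, 8, 9: baluvivanilim
2. f -> v, k -> g, s -> z / V _ V: no change
surface: baluvivanilim

cell SUR=gu, GRD=vo, MOD=vo:
underlying: rs-luv-ipa-f
1. 0 -> i / C _ C: inserts after position(s) 1, 2: risiluvipaf
2. f -> v, k -> g, s -> z / V _ V: fires at position(s) 3: riziluvipaf
surface: riziluvipaf


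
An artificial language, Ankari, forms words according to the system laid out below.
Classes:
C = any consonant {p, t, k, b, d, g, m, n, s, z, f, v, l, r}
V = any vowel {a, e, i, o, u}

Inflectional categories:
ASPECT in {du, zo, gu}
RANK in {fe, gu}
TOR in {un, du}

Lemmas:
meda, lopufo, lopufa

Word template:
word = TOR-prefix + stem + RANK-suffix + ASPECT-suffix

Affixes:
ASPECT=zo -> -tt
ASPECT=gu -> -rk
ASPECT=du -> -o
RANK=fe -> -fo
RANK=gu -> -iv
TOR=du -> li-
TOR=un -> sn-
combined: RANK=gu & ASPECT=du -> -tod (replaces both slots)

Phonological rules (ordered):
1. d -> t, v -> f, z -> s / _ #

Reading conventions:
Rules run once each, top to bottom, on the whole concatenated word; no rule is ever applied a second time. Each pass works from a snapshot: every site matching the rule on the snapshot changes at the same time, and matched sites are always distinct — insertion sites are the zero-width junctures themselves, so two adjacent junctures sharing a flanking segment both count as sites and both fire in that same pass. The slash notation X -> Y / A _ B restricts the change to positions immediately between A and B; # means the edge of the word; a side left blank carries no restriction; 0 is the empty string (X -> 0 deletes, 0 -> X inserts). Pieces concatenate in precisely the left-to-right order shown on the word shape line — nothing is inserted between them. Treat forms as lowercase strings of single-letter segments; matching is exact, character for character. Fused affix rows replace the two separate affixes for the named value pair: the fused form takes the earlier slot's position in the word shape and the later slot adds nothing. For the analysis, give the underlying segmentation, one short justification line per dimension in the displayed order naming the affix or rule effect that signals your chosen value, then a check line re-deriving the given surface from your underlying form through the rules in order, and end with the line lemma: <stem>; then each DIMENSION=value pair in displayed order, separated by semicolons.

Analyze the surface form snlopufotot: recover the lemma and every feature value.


underlying: sn-lopufo-tod
ASPECT=du - signalled by the combined affix row
RANK=gu - signalled by the combined affix row
TOR=un - signalled by the affix sn-
check: snlopufotod -> snlopufotot
lemma: lopufo; ASPECT=du; RANK=gu; TOR=un


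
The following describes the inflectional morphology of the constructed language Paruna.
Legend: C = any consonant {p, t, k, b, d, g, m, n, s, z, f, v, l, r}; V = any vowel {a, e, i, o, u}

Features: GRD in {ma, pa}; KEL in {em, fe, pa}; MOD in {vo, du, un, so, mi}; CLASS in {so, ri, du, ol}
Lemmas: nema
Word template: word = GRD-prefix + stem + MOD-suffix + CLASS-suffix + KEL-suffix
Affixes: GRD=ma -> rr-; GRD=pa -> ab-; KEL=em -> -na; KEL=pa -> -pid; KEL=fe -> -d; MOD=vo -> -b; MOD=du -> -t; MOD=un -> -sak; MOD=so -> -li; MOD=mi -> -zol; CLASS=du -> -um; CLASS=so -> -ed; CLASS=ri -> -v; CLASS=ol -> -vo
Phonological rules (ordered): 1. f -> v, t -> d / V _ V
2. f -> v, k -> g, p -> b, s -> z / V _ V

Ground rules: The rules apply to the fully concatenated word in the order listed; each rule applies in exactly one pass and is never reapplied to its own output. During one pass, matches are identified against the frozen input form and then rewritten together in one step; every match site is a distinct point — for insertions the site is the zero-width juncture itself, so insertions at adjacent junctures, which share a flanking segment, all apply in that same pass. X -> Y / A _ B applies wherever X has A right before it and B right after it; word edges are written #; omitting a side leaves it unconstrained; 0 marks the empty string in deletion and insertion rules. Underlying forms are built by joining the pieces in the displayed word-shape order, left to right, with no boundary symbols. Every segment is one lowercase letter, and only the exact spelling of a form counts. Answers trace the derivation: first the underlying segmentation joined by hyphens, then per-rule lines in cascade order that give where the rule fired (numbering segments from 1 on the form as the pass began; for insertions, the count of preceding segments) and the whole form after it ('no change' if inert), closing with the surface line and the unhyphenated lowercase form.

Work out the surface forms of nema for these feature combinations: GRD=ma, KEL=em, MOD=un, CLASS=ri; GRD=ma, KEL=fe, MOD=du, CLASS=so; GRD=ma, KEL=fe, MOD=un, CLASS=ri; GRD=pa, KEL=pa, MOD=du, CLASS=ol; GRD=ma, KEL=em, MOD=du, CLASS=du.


cell GRD=ma, KEL=em, MOD=un, CLASS=ri:
underlying: rr-nema-sak-v-na
1. f -> v, t -> d / V _ V: no change
2. f -> v, k -> g, p -> b, s -> z / V _ V: fires at position(s) 7: rrnemazakvna
surface: rrnemazakvna

cell GRD=ma, KEL=fe, MOD=du, CLASS=so:
underlying: rr-nema-t-ed-d
1. f -> v, t -> d / V _ V: fires at position(s) 7: rrnemadedd
2. f -> v, k -> g, p -> b, s -> z / V _ V: no change
surface: rrnemadedd

cell GRD=ma, KEL=fe, MOD=un, CLASS=ri:
underlying: rr-nema-sak-v-d
1. f -> v, t -> d / V _ V: no change
2. f -> v, k -> g, p -> b, s -> z / V _ V: fires at position(s) 7: rrnemazakvd
surface: rrnemazakvd

cell GRD=pa, KEL=pa, MOD=du, CLASS=ol:
underlying: ab-nema-t-vo-pid
1. f -> v, t -> d / V _ V: no change
2. f -> v, k -> g, p -> b, s -> z / V _ V: fires at position(s) 10: abnematvobid
surface: abnematvobid

cell GRD=ma, KEL=em, MOD=du, CLASS=du:
underlying: rr-nema-t-um-na
1. f -> v, t -> d / V _ V: fires at position(s) 7: rrnemadumna
2. f -> v, k -> g, p -> b, s -> z / V _ V: no change
surface: rrnemadumna


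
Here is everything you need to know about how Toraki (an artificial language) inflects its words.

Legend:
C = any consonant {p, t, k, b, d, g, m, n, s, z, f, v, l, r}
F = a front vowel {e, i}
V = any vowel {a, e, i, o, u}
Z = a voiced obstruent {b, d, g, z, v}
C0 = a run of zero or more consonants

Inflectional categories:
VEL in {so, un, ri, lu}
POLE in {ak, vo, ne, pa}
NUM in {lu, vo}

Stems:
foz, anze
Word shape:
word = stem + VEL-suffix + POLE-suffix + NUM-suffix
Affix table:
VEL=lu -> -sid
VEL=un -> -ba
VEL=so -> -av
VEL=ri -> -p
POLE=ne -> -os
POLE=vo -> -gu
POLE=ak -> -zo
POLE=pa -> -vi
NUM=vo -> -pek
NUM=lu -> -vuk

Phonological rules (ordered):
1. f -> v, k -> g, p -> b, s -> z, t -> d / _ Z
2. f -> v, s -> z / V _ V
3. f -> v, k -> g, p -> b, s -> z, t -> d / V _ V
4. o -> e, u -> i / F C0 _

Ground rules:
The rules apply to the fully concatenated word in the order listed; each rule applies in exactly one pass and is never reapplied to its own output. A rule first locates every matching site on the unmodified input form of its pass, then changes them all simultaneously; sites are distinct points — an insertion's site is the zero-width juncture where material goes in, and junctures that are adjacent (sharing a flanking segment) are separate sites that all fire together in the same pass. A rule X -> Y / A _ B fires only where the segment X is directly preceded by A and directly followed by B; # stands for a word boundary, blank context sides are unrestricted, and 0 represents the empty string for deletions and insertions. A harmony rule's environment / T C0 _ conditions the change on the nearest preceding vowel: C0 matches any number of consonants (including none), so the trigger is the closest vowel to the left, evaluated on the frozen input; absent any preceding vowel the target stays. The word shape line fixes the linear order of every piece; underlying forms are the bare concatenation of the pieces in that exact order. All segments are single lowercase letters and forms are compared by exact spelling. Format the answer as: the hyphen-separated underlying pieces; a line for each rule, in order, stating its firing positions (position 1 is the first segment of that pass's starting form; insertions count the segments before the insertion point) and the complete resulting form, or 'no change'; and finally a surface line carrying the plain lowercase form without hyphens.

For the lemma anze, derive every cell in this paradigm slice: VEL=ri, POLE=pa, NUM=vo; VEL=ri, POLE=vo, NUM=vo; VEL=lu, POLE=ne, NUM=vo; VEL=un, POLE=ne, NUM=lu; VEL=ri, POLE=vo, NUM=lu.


cell VEL=ri, POLE=pa, NUM=vo:
underlying: anze-p-vi-pek
1. f -> v, k -> g, p -> b, s -> z, t -> d / _ Z: fires at position(s) 5: anzebvipek
2. f -> v, s -> z / V _ V: no change
3. f -> v, k -> g, p -> b, s -> z, t -> d / V _ V: fires at position(s) 8: anzebvibek
4. o -> e, u -> i / F C0 _: no change
surface: anzebvibek

cell VEL=ri, POLE=vo, NUM=vo:
underlying: anze-p-gu-pek
1. f -> v, k -> g, p -> b, s -> z, t -> d / _ Z: fires at position(s) 5: anzebgupek
2. f -> v, s -> z / V _ V: no change
3. f -> v, k -> g, p -> b, s -> z, t -> d / V _ V: fires at position(s) 8: anzebgubek
4. o -> e, u -> i / F C0 _: fires at position(s) 7: anzebgibek
surface: anzebgibek

cell VEL=lu, POLE=ne, NUM=vo:
underlying: anze-sid-os-pek
1. f -> v, k -> g, p -> b, s -> z, t -> d / _ Z: no change
2. f -> v, s -> z / V _ V: fires at position(s) 5: anzezidospek
3. f -> v, k -> g, p -> b, s -> z, t -> d / V _ V: no change
4. o -> e, u -> i / F C0 _: fires at position(s) 8: anzezidespek
surface: anzezidespek

cell VEL=un, POLE=ne, NUM=lu:
underlying: anze-ba-os-vuk
1. f -> v, k -> g, p -> b, s -> z, t -> d / _ Z: fires at position(s) 8: anzebaozvuk
2. f -> v, s -> z / V _ V: no change
3. f -> v, k -> g, p -> b, s -> z, t -> d / V _ V: no change
4. o -> e, u -> i / F C0 _: no change
surface: anzebaozvuk

cell VEL=ri, POLE=vo, NUM=lu:
underlying: anze-p-gu-vuk
1. f -> v, k -> g, p -> b, s -> z, t -> d / _ Z: fires at position(s) 5: anzebguvuk
2. f -> v, s -> z / V _ V: no change
3. f -> v, k -> g, p -> b, s -> z, t -> d / V _ V: no change
4. o -> e, u -> i / F C0 _: fires at position(s) 7: anzebgivuk
surface: anzebgivuk


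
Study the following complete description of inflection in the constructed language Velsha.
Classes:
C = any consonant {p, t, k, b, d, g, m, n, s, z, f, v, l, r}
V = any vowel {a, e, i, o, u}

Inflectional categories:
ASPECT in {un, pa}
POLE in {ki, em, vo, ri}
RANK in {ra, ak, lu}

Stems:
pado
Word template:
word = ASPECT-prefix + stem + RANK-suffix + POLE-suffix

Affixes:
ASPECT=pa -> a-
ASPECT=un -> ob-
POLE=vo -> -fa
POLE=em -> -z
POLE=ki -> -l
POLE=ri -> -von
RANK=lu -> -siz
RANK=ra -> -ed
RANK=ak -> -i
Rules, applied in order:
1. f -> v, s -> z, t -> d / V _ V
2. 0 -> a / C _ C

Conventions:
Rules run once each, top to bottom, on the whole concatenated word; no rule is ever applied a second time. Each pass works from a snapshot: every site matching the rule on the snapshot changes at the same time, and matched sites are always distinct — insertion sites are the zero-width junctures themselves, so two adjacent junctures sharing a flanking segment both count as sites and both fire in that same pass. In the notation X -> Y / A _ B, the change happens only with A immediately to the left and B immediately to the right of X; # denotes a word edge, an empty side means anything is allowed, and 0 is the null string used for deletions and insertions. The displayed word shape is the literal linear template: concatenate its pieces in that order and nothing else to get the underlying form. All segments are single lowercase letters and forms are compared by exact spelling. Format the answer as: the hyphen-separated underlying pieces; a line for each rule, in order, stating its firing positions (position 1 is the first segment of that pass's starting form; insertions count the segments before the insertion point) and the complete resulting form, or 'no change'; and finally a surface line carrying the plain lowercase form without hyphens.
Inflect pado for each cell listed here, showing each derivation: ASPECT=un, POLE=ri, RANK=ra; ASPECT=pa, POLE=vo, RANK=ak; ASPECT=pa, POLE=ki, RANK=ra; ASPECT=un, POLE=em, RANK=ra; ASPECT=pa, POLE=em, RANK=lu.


cell ASPECT=un, POLE=ri, RANK=ra:
underlying: ob-pado-ed-von
1. f -> v, s -> z, t -> d / V _ V: no change
2. 0 -> a / C _ C: inserts after position(s) 2, 8: obapadoedavon
surface: obapadoedavon

cell ASPECT=pa, POLE=vo, RANK=ak:
underlying: a-pado-i-fa
1. f -> v, s -> z, t -> d / V _ V: fires at position(s) 7: apadoiva
2. 0 -> a / C _ C: no change
surface: apadoiva

cell ASPECT=pa, POLE=ki, RANK=ra:
underlying: a-pado-ed-l
1. f -> v, s -> z, t -> d / V _ V: no change
2. 0 -> a / C _ C: inserts after position(s) 7: apadoedal
surface: apadoedal

cell ASPECT=un, POLE=em, RANK=ra:
underlying: ob-pado-ed-z
1. f -> v, s -> z, t -> d / V _ V: no change
2. 0 -> a / C _ C: inserts after position(s) 2, 8: obapadoedaz
surface: obapadoedaz

cell ASPECT=pa, POLE=em, RANK=lu:
underlying: a-pado-siz-z
1. f -> v, s -> z, t -> d / V _ V: fires at position(s) 6: apadozizz
2. 0 -> a / C _ C: inserts after position(s) 8: apadozizaz
surface: apadozizaz


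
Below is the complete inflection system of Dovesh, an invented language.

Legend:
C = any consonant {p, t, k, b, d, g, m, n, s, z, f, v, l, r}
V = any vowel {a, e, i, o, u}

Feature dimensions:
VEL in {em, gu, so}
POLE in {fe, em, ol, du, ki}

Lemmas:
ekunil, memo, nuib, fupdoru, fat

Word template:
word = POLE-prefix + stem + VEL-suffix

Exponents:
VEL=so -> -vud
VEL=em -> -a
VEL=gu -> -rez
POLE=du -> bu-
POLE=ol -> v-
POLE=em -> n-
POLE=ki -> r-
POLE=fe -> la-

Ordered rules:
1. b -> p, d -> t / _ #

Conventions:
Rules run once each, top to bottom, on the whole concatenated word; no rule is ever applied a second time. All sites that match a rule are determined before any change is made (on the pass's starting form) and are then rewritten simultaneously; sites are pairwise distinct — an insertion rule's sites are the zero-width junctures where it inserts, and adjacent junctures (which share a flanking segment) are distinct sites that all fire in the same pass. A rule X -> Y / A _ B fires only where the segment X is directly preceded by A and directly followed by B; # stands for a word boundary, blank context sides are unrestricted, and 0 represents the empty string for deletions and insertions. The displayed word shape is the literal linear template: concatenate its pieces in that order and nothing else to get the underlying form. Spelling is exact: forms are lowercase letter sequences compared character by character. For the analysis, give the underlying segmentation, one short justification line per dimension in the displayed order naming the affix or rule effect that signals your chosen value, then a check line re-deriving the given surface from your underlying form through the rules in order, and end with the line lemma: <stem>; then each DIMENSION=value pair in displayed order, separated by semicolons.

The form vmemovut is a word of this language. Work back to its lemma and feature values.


underlying: v-memo-vud
VEL=so - signalled by the affix -vud
POLE=ol - signalled by the affix v-
check: vmemovud -> vmemovut
lemma: memo; VEL=so; POLE=ol


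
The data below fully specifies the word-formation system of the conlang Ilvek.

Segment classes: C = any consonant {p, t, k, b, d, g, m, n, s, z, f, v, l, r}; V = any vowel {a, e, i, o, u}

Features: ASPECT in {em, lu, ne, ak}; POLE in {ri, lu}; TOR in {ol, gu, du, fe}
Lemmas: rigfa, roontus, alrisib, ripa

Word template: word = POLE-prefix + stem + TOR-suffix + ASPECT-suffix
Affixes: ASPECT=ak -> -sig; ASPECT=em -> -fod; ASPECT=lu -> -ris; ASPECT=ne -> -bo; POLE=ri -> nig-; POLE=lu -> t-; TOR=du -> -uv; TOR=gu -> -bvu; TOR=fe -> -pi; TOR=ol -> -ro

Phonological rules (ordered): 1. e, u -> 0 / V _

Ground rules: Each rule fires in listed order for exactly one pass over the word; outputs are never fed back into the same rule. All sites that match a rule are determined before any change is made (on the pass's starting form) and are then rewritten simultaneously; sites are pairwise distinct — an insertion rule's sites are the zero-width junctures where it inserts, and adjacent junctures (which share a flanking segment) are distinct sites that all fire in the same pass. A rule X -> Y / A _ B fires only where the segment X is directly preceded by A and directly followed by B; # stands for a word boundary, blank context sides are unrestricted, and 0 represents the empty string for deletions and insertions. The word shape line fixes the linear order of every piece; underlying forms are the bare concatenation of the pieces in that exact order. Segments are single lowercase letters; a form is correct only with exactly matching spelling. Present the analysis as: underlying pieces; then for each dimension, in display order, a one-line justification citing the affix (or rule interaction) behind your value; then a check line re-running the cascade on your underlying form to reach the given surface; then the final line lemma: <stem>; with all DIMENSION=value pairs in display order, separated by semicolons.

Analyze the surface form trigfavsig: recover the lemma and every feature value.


underlying: t-rigfa-uv-sig
ASPECT=ak - signalled by the affix -sig
POLE=lu - signalled by the affix t-
TOR=du - signalled by the affix -uv
check: trigfauvsig -> trigfavsig
lemma: rigfa; ASPECT=ak; POLE=lu; TOR=du


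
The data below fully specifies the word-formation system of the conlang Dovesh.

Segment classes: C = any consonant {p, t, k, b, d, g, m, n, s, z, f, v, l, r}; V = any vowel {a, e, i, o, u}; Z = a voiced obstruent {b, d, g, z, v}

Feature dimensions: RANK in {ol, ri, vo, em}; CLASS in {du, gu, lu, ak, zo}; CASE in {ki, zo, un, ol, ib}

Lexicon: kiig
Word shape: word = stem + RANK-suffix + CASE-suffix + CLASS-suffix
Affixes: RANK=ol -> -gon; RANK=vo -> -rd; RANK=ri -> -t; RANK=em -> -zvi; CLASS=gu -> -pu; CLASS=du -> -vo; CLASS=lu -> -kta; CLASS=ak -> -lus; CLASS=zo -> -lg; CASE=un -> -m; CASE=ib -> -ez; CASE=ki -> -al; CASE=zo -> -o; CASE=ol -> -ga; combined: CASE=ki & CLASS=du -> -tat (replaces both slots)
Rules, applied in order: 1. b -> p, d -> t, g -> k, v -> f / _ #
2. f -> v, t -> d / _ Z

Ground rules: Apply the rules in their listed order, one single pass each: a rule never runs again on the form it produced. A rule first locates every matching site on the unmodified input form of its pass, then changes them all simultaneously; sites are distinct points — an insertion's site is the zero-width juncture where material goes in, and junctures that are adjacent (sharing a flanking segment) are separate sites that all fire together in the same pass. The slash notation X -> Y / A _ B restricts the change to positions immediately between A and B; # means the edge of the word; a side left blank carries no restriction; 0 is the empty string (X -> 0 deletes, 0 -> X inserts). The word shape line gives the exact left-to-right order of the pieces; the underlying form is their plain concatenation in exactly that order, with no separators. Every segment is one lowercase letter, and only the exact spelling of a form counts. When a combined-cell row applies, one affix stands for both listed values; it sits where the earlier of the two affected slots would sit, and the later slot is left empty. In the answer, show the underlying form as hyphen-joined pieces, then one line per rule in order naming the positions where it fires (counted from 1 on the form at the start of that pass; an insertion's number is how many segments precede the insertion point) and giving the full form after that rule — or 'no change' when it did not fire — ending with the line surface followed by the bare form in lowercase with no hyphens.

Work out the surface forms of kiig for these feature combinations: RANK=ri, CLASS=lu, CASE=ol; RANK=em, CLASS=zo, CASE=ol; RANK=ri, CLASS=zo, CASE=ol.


cell RANK=ri, CLASS=lu, CASE=ol:
underlying: kiig-t-ga-kta
1. b -> p, d -> t, g -> k, v -> f / _ #: no change
2. f -> v, t -> d / _ Z: fires at position(s) 5: kiigdgakta
surface: kiigdgakta

cell RANK=em, CLASS=zo, CASE=ol:
underlying: kiig-zvi-ga-lg
1. b -> p, d -> t, g -> k, v -> f / _ #: fires at position(s) 11: kiigzvigalk
2. f -> v, t -> d / _ Z: no change
surface: kiigzvigalk

cell RANK=ri, CLASS=zo, CASE=ol:
underlying: kiig-t-ga-lg
1. b -> p, d -> t, g -> k, v -> f / _ #: fires at position(s) 9: kiigtgalk
2. f -> v, t -> d / _ Z: fires at position(s) 5: kiigdgalk
surface: kiigdgalk


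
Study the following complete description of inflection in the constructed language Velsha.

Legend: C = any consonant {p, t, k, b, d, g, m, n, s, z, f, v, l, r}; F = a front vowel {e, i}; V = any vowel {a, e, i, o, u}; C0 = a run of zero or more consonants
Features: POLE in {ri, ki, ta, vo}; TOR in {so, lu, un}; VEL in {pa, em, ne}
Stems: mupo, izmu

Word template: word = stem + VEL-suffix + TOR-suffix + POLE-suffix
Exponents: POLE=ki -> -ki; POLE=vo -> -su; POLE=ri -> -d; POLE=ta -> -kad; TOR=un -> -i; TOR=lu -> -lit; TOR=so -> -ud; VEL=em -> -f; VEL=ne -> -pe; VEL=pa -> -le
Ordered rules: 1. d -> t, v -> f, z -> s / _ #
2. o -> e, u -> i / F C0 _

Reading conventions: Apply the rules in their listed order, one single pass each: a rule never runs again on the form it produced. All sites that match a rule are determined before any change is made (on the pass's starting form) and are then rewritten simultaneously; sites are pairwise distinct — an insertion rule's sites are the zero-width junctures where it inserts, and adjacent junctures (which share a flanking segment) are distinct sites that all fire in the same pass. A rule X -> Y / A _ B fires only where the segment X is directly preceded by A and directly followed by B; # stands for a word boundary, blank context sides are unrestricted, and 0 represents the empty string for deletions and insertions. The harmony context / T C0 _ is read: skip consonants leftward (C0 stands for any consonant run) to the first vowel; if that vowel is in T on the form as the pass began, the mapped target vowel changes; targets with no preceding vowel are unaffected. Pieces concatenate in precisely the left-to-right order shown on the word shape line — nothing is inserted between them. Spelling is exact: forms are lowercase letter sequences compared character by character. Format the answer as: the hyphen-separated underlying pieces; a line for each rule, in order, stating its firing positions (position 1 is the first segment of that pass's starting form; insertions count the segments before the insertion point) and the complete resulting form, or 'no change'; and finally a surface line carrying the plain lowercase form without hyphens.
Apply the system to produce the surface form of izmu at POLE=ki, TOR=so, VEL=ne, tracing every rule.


underlying: izmu-pe-ud-ki
1. d -> t, v -> f, z -> s / _ #: no change
2. o -> e, u -> i / F C0 _: fires at position(s) 4, 7: izmipeidki
surface: izmipeidki


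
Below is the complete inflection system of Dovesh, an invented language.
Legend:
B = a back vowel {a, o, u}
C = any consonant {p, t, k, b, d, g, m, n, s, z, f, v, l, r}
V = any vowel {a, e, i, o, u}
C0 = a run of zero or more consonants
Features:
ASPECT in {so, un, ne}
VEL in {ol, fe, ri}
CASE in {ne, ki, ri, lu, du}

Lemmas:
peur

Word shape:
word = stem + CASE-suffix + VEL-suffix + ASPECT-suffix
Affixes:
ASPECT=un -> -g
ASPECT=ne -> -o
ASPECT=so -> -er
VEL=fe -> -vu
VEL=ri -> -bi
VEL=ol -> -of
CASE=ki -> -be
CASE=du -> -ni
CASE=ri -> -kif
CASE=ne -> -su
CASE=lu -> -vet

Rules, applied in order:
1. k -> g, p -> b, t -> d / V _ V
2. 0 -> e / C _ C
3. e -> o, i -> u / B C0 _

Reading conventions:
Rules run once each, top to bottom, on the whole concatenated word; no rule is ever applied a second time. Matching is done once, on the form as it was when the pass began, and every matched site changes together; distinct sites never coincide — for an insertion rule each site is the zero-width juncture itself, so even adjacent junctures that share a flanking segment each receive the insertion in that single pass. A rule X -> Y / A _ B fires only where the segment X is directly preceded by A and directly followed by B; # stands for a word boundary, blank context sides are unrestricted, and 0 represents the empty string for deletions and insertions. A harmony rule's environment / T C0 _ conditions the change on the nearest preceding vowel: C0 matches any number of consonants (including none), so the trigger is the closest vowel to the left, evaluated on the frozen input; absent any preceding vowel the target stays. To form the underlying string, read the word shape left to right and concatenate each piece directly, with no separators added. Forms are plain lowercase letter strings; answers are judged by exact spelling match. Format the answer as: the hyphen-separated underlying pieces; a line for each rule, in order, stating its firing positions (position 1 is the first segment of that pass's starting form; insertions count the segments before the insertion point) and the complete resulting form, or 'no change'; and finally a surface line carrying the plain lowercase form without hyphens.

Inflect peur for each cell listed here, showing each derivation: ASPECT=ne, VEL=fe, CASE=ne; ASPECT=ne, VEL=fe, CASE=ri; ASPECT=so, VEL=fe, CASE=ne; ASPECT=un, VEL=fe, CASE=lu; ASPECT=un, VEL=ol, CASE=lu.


cell ASPECT=ne, VEL=fe, CASE=ne:
underlying: peur-su-vu-o
1. k -> g, p -> b, t -> d / V _ V: no change
2. 0 -> e / C _ C: inserts after position(s) 4: peuresuvuo
3. e -> o, i -> u / B C0 _: fires at position(s) 5: peurosuvuo
surface: peurosuvuo

cell ASPECT=ne, VEL=fe, CASE=ri:
underlying: peur-kif-vu-o
1. k -> g, p -> b, t -> d / V _ V: no change
2. 0 -> e / C _ C: inserts after position(s) 4, 7: peurekifevuo
3. e -> o, i -> u / B C0 _: fires at position(s) 5: peurokifevuo
surface: peurokifevuo

cell ASPECT=so, VEL=fe, CASE=ne:
underlying: peur-su-vu-er
1. k -> g, p -> b, t -> d / V _ V: no change
2. 0 -> e / C _ C: inserts after position(s) 4: peuresuvuer
3. e -> o, i -> u / B C0 _: fires at position(s) 5, 10: peurosuvuor
surface: peurosuvuor

cell ASPECT=un, VEL=fe, CASE=lu:
underlying: peur-vet-vu-g
1. k -> g, p -> b, t -> d / V _ V: no change
2. 0 -> e / C _ C: inserts after position(s) 4, 7: peurevetevug
3. e -> o, i -> u / B C0 _: fires at position(s) 5: peurovetevug
surface: peurovetevug

cell ASPECT=un, VEL=ol, CASE=lu:
underlying: peur-vet-of-g
1. k -> g, p -> b, t -> d / V _ V: fires at position(s) 7: peurvedofg
2. 0 -> e / C _ C: inserts after position(s) 4, 9: peurevedofeg
3. e -> o, i -> u / B C0 _: fires at position(s) 5, 11: peurovedofog
surface: peurovedofog


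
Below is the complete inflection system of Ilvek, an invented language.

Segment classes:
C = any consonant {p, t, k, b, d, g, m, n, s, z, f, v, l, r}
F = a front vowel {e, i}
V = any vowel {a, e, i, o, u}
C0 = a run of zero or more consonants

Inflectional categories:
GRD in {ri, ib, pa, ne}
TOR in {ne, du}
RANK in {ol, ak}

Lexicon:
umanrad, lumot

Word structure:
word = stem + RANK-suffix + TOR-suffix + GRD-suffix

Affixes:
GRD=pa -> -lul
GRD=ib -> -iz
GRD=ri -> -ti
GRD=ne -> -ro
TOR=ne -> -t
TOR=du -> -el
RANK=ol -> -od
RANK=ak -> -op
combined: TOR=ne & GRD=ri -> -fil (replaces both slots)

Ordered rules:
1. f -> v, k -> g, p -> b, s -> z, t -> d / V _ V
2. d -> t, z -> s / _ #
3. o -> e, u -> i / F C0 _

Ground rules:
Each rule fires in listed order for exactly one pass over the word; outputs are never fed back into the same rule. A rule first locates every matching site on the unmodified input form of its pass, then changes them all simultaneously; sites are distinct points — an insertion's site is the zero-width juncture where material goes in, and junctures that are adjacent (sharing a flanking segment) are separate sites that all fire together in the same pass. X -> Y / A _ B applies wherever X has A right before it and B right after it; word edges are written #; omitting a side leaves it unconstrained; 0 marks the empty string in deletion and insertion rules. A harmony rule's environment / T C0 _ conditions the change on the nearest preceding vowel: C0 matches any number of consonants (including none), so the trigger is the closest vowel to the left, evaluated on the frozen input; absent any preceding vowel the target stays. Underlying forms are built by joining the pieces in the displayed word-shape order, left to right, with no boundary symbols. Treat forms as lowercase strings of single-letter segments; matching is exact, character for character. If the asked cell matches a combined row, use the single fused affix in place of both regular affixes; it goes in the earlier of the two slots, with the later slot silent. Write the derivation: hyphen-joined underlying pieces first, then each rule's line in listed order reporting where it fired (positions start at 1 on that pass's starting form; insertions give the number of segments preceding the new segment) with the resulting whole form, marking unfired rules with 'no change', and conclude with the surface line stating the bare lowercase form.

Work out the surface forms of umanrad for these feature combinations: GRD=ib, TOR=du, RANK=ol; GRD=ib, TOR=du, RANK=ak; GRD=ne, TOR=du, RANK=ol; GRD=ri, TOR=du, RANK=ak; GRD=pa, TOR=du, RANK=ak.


cell GRD=ib, TOR=du, RANK=ol:
underlying: umanrad-od-el-iz
1. f -> v, k -> g, p -> b, s -> z, t -> d / V _ V: no change
2. d -> t, z -> s / _ #: fires at position(s) 13: umanradodelis
3. o -> e, u -> i / F C0 _: no change
surface: umanradodelis

cell GRD=ib, TOR=du, RANK=ak:
underlying: umanrad-op-el-iz
1. f -> v, k -> g, p -> b, s -> z, t -> d / V _ V: fires at position(s) 9: umanradobeliz
2. d -> t, z -> s / _ #: fires at position(s) 13: umanradobelis
3. o -> e, u -> i / F C0 _: no change
surface: umanradobelis

cell GRD=ne, TOR=du, RANK=ol:
underlying: umanrad-od-el-ro
1. f -> v, k -> g, p -> b, s -> z, t -> d / V _ V: no change
2. d -> t, z -> s / _ #: no change
3. o -> e, u -> i / F C0 _: fires at position(s) 13: umanradodelre
surface: umanradodelre

cell GRD=ri, TOR=du, RANK=ak:
underlying: umanrad-op-el-ti
1. f -> v, k -> g, p -> b, s -> z, t -> d / V _ V: fires at position(s) 9: umanradobelti
2. d -> t, z -> s / _ #: no change
3. o -> e, u -> i / F C0 _: no change
surface: umanradobelti

cell GRD=pa, TOR=du, RANK=ak:
underlying: umanrad-op-el-lul
1. f -> v, k -> g, p -> b, s -> z, t -> d / V _ V: fires at position(s) 9: umanradobellul
2. d -> t, z -> s / _ #: no change
3. o -> e, u -> i / F C0 _: fires at position(s) 13: umanradobellil
surface: umanradobellil


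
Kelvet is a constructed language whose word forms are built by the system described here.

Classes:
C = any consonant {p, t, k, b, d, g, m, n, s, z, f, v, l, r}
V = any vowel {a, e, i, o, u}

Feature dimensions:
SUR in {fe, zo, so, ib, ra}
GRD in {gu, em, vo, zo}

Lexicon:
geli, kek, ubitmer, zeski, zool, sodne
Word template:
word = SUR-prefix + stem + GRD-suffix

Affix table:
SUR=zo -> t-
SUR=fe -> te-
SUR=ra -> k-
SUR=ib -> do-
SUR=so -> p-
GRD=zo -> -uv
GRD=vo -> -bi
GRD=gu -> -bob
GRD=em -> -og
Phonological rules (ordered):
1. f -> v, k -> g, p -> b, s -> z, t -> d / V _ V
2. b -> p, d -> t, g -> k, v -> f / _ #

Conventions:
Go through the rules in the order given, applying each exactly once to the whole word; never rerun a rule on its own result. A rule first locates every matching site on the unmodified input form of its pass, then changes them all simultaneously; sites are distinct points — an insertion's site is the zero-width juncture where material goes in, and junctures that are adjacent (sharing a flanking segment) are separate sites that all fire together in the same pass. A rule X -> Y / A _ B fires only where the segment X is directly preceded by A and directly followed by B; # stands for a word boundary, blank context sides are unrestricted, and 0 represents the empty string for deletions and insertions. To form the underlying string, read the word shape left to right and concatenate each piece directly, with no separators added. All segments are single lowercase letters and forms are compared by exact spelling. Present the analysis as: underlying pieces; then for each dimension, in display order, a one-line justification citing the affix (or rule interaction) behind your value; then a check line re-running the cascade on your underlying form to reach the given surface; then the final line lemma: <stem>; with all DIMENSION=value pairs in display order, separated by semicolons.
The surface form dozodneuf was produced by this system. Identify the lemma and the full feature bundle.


underlying: do-sodne-uv
SUR=ib - signalled by the affix do-
GRD=zo - signalled by the affix -uv
check: dosodneuv -> dozodneuv -> dozodneuf
lemma: sodne; SUR=ib; GRD=zo


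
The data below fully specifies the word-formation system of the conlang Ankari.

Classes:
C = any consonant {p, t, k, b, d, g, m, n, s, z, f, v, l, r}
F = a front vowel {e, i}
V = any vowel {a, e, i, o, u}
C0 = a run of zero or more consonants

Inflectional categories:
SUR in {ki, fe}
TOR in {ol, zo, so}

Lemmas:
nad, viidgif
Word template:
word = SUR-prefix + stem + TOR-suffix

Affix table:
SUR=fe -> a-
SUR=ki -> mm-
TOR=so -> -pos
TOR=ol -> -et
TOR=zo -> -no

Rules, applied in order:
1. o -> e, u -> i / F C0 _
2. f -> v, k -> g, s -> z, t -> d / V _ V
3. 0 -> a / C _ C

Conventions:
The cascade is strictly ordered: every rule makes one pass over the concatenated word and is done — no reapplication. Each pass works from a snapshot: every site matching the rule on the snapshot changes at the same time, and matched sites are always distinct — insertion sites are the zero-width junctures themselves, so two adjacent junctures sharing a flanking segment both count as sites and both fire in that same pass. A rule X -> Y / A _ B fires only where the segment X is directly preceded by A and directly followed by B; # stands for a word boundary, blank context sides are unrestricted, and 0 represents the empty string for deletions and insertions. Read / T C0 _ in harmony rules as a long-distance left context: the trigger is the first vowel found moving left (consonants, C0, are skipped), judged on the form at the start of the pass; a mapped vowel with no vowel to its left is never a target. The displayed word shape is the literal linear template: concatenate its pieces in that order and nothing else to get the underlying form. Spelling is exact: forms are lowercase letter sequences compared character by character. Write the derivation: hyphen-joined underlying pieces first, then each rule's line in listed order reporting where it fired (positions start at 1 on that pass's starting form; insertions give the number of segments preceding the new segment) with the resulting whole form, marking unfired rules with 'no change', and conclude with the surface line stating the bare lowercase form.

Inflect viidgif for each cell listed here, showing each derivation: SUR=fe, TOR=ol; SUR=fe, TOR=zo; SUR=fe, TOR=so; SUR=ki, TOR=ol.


cell SUR=fe, TOR=ol:
underlying: a-viidgif-et
1. o -> e, u -> i / F C0 _: no change
2. f -> v, k -> g, s -> z, t -> d / V _ V: fires at position(s) 8: aviidgivet
3. 0 -> a / C _ C: inserts after position(s) 5: aviidagivet
surface: aviidagivet

cell SUR=fe, TOR=zo:
underlying: a-viidgif-no
1. o -> e, u -> i / F C0 _: fires at position(s) 10: aviidgifne
2. f -> v, k -> g, s -> z, t -> d / V _ V: no change
3. 0 -> a / C _ C: inserts after position(s) 5, 8: aviidagifane
surface: aviidagifane

cell SUR=fe, TOR=so:
underlying: a-viidgif-pos
1. o -> e, u -> i / F C0 _: fires at position(s) 10: aviidgifpes
2. f -> v, k -> g, s -> z, t -> d / V _ V: no change
3. 0 -> a / C _ C: inserts after position(s) 5, 8: aviidagifapes
surface: aviidagifapes

cell SUR=ki, TOR=ol:
underlying: mm-viidgif-et
1. o -> e, u -> i / F C0 _: no change
2. f -> v, k -> g, s -> z, t -> d / V _ V: fires at position(s) 9: mmviidgivet
3. 0 -> a / C _ C: inserts after position(s) 1, 2, 6: mamaviidagivet
surface: mamaviidagivet
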